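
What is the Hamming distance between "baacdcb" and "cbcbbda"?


Comparing "baacdcb" and "cbcbbda" position by position:
  Position 0: 'b' vs 'c' => differ
  Position 1: 'a' vs 'b' => differ
  Position 2: 'a' vs 'c' => differ
  Position 3: 'c' vs 'b' => differ
  Position 4: 'd' vs 'b' => differ
  Position 5: 'c' vs 'd' => differ
  Position 6: 'b' vs 'a' => differ
Total differences (Hamming distance): 7

7


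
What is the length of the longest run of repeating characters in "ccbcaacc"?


Input: "ccbcaacc"
Scanning for longest run:
  Position 1 ('c'): continues run of 'c', length=2
  Position 2 ('b'): new char, reset run to 1
  Position 3 ('c'): new char, reset run to 1
  Position 4 ('a'): new char, reset run to 1
  Position 5 ('a'): continues run of 'a', length=2
  Position 6 ('c'): new char, reset run to 1
  Position 7 ('c'): continues run of 'c', length=2
Longest run: 'c' with length 2

2


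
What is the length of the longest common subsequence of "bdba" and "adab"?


LCS of "bdba" and "adab"
DP table:
           a    d    a    b
      0    0    0    0    0
  b   0    0    0    0    1
  d   0    0    1    1    1
  b   0    0    1    1    2
  a   0    1    1    2    2
LCS length = dp[4][4] = 2

2


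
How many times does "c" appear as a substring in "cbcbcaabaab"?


Searching for "c" in "cbcbcaabaab"
Scanning each position:
  Position 0: "c" => MATCH
  Position 1: "b" => no
  Position 2: "c" => MATCH
  Position 3: "b" => no
  Position 4: "c" => MATCH
  Position 5: "a" => no
  Position 6: "a" => no
  Position 7: "b" => no
  Position 8: "a" => no
  Position 9: "a" => no
  Position 10: "b" => no
Total occurrences: 3

3


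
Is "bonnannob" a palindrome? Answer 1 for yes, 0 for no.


Input: bonnannob
Reversed: bonnannob
  Compare pos 0 ('b') with pos 8 ('b'): match
  Compare pos 1 ('o') with pos 7 ('o'): match
  Compare pos 2 ('n') with pos 6 ('n'): match
  Compare pos 3 ('n') with pos 5 ('n'): match
Result: palindrome

1


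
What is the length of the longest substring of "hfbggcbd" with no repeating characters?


Input: "hfbggcbd"
Sliding window (track last position of each char):
  Position 0 ('h'): window [0,0] length 1 -- new best
  Position 1 ('f'): window [0,1] length 2 -- new best
  Position 2 ('b'): window [0,2] length 3 -- new best
  Position 3 ('g'): window [0,3] length 4 -- new best
  Position 4 ('g'): repeat (last at 3), move window start to 4
  Position 4 ('g'): window [4,4] length 1
  Position 5 ('c'): window [4,5] length 2
  Position 6 ('b'): window [4,6] length 3
  Position 7 ('d'): window [4,7] length 4
Longest substring with no repeats: "hfbg" with length 4

4


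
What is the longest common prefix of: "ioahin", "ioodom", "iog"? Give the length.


Words: ioahin, ioodom, iog
  Position 0: all 'i' => match
  Position 1: all 'o' => match
  Position 2: ('a', 'o', 'g') => mismatch, stop
LCP = "io" (length 2)

2


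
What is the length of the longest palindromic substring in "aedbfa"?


Input: "aedbfa"
Checking substrings for palindromes:
  No multi-char palindromic substrings found
Longest palindromic substring: "a" with length 1

1


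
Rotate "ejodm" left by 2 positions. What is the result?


Input: "ejodm", rotate left by 2
First 2 characters: "ej"
Remaining characters: "odm"
Concatenate remaining + first: "odm" + "ej" = "odmej"

odmej


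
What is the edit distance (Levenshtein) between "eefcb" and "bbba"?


Computing edit distance: "eefcb" -> "bbba"
DP table:
           b    b    b    a
      0    1    2    3    4
  e   1    1    2    3    4
  e   2    2    2    3    4
  f   3    3    3    3    4
  c   4    4    4    4    4
  b   5    4    4    4    5
Edit distance = dp[5][4] = 5

5


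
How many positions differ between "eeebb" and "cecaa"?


Comparing "eeebb" and "cecaa" position by position:
  Position 0: 'e' vs 'c' => DIFFER
  Position 1: 'e' vs 'e' => same
  Position 2: 'e' vs 'c' => DIFFER
  Position 3: 'b' vs 'a' => DIFFER
  Position 4: 'b' vs 'a' => DIFFER
Positions that differ: 4

4


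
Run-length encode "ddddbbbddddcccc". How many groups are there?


Input: ddddbbbddddcccc
Scanning for consecutive runs:
  Group 1: 'd' x 4 (positions 0-3)
  Group 2: 'b' x 3 (positions 4-6)
  Group 3: 'd' x 4 (positions 7-10)
  Group 4: 'c' x 4 (positions 11-14)
Total groups: 4

4


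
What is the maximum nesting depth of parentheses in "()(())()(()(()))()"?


Input: "()(())()(()(()))()"
Tracking depth:
  Position 0 '(': depth becomes 1
  Position 1 ')': depth becomes 0
  Position 2 '(': depth becomes 1
  Position 3 '(': depth becomes 2
  Position 4 ')': depth becomes 1
  Position 5 ')': depth becomes 0
  Position 6 '(': depth becomes 1
  Position 7 ')': depth becomes 0
  Position 8 '(': depth becomes 1
  Position 9 '(': depth becomes 2
  Position 10 ')': depth becomes 1
  Position 11 '(': depth becomes 2
  Position 12 '(': depth becomes 3
  Position 13 ')': depth becomes 2
  Position 14 ')': depth becomes 1
  Position 15 ')': depth becomes 0
  Position 16 '(': depth becomes 1
  Position 17 ')': depth becomes 0
Maximum depth reached: 3

3


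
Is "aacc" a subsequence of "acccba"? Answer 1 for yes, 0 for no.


Check if "aacc" is a subsequence of "acccba"
Greedy scan:
  Position 0 ('a'): matches sub[0] = 'a'
  Position 1 ('c'): no match needed
  Position 2 ('c'): no match needed
  Position 3 ('c'): no match needed
  Position 4 ('b'): no match needed
  Position 5 ('a'): matches sub[1] = 'a'
Only matched 2/4 characters => not a subsequence

0


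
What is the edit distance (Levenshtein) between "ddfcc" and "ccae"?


Computing edit distance: "ddfcc" -> "ccae"
DP table:
           c    c    a    e
      0    1    2    3    4
  d   1    1    2    3    4
  d   2    2    2    3    4
  f   3    3    3    3    4
  c   4    3    3    4    4
  c   5    4    3    4    5
Edit distance = dp[5][4] = 5

5


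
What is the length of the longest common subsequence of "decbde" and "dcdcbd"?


LCS of "decbde" and "dcdcbd"
DP table:
           d    c    d    c    b    d
      0    0    0    0    0    0    0
  d   0    1    1    1    1    1    1
  e   0    1    1    1    1    1    1
  c   0    1    2    2    2    2    2
  b   0    1    2    2    2    3    3
  d   0    1    2    3    3    3    4
  e   0    1    2    3    3    3    4
LCS length = dp[6][6] = 4

4


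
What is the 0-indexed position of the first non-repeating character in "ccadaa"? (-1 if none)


Input: ccadaa
Character frequencies:
  'a': 3
  'c': 2
  'd': 1
Scanning left to right for freq == 1:
  Position 0 ('c'): freq=2, skip
  Position 1 ('c'): freq=2, skip
  Position 2 ('a'): freq=3, skip
  Position 3 ('d'): unique! => answer = 3

3


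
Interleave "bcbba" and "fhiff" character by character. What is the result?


Interleaving "bcbba" and "fhiff":
  Position 0: 'b' from first, 'f' from second => "bf"
  Position 1: 'c' from first, 'h' from second => "ch"
  Position 2: 'b' from first, 'i' from second => "bi"
  Position 3: 'b' from first, 'f' from second => "bf"
  Position 4: 'a' from first, 'f' from second => "af"
Result: bfchbibfaf

bfchbibfaf


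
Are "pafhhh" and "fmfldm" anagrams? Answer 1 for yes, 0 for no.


Strings: "pafhhh", "fmfldm"
Sorted first:  afhhhp
Sorted second: dfflmm
Differ at position 0: 'a' vs 'd' => not anagrams

0


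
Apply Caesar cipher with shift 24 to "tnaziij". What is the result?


Caesar cipher: shift "tnaziij" by 24
  't' (pos 19) + 24 = pos 17 = 'r'
  'n' (pos 13) + 24 = pos 11 = 'l'
  'a' (pos 0) + 24 = pos 24 = 'y'
  'z' (pos 25) + 24 = pos 23 = 'x'
  'i' (pos 8) + 24 = pos 6 = 'g'
  'i' (pos 8) + 24 = pos 6 = 'g'
  'j' (pos 9) + 24 = pos 7 = 'h'
Result: rlyxggh

rlyxggh


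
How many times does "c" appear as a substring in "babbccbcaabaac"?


Searching for "c" in "babbccbcaabaac"
Scanning each position:
  Position 0: "b" => no
  Position 1: "a" => no
  Position 2: "b" => no
  Position 3: "b" => no
  Position 4: "c" => MATCH
  Position 5: "c" => MATCH
  Position 6: "b" => no
  Position 7: "c" => MATCH
  Position 8: "a" => no
  Position 9: "a" => no
  Position 10: "b" => no
  Position 11: "a" => no
  Position 12: "a" => no
  Position 13: "c" => MATCH
Total occurrences: 4

4


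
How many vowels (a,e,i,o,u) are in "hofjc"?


Input: hofjc
Checking each character:
  'h' at position 0: consonant
  'o' at position 1: vowel (running total: 1)
  'f' at position 2: consonant
  'j' at position 3: consonant
  'c' at position 4: consonant
Total vowels: 1

1


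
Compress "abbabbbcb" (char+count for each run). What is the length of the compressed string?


Input: abbabbbcb
Runs:
  'a' x 1 => "a1"
  'b' x 2 => "b2"
  'a' x 1 => "a1"
  'b' x 3 => "b3"
  'c' x 1 => "c1"
  'b' x 1 => "b1"
Compressed: "a1b2a1b3c1b1"
Compressed length: 12

12


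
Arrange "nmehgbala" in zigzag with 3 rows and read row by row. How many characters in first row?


Zigzag "nmehgbala" into 3 rows:
Placing characters:
  'n' => row 0
  'm' => row 1
  'e' => row 2
  'h' => row 1
  'g' => row 0
  'b' => row 1
  'a' => row 2
  'l' => row 1
  'a' => row 0
Rows:
  Row 0: "nga"
  Row 1: "mhbl"
  Row 2: "ea"
First row length: 3

3


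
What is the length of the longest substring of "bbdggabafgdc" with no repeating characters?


Input: "bbdggabafgdc"
Sliding window (track last position of each char):
  Position 0 ('b'): window [0,0] length 1 -- new best
  Position 1 ('b'): repeat (last at 0), move window start to 1
  Position 1 ('b'): window [1,1] length 1
  Position 2 ('d'): window [1,2] length 2 -- new best
  Position 3 ('g'): window [1,3] length 3 -- new best
  Position 4 ('g'): repeat (last at 3), move window start to 4
  Position 4 ('g'): window [4,4] length 1
  Position 5 ('a'): window [4,5] length 2
  Position 6 ('b'): window [4,6] length 3
  Position 7 ('a'): repeat (last at 5), move window start to 6
  Position 7 ('a'): window [6,7] length 2
  Position 8 ('f'): window [6,8] length 3
  Position 9 ('g'): window [6,9] length 4 -- new best
  Position 10 ('d'): window [6,10] length 5 -- new best
  Position 11 ('c'): window [6,11] length 6 -- new best
Longest substring with no repeats: "bafgdc" with length 6

6


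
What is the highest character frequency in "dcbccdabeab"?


Input: dcbccdabeab
Character counts:
  'a': 2
  'b': 3
  'c': 3
  'd': 2
  'e': 1
Maximum frequency: 3

3


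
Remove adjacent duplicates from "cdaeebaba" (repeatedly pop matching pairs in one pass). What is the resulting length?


Input: cdaeebaba
Stack-based adjacent duplicate removal:
  Read 'c': push. Stack: c
  Read 'd': push. Stack: cd
  Read 'a': push. Stack: cda
  Read 'e': push. Stack: cdae
  Read 'e': matches stack top 'e' => pop. Stack: cda
  Read 'b': push. Stack: cdab
  Read 'a': push. Stack: cdaba
  Read 'b': push. Stack: cdabab
  Read 'a': push. Stack: cdababa
Final stack: "cdababa" (length 7)

7


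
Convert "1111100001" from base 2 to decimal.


Input: "1111100001" in base 2
Positional expansion:
  Digit '1' (value 1) x 2^9 = 512
  Digit '1' (value 1) x 2^8 = 256
  Digit '1' (value 1) x 2^7 = 128
  Digit '1' (value 1) x 2^6 = 64
  Digit '1' (value 1) x 2^5 = 32
  Digit '0' (value 0) x 2^4 = 0
  Digit '0' (value 0) x 2^3 = 0
  Digit '0' (value 0) x 2^2 = 0
  Digit '0' (value 0) x 2^1 = 0
  Digit '1' (value 1) x 2^0 = 1
Sum = 993

993


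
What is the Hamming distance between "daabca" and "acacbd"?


Comparing "daabca" and "acacbd" position by position:
  Position 0: 'd' vs 'a' => differ
  Position 1: 'a' vs 'c' => differ
  Position 2: 'a' vs 'a' => same
  Position 3: 'b' vs 'c' => differ
  Position 4: 'c' vs 'b' => differ
  Position 5: 'a' vs 'd' => differ
Total differences (Hamming distance): 5

5


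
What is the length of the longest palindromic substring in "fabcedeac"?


Input: "fabcedeac"
Checking substrings for palindromes:
  [4:7] "ede" (len 3) => palindrome
Longest palindromic substring: "ede" with length 3

3


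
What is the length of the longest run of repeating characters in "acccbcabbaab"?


Input: "acccbcabbaab"
Scanning for longest run:
  Position 1 ('c'): new char, reset run to 1
  Position 2 ('c'): continues run of 'c', length=2
  Position 3 ('c'): continues run of 'c', length=3
  Position 4 ('b'): new char, reset run to 1
  Position 5 ('c'): new char, reset run to 1
  Position 6 ('a'): new char, reset run to 1
  Position 7 ('b'): new char, reset run to 1
  Position 8 ('b'): continues run of 'b', length=2
  Position 9 ('a'): new char, reset run to 1
  Position 10 ('a'): continues run of 'a', length=2
  Position 11 ('b'): new char, reset run to 1
Longest run: 'c' with length 3

3


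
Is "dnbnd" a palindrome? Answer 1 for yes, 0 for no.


Input: dnbnd
Reversed: dnbnd
  Compare pos 0 ('d') with pos 4 ('d'): match
  Compare pos 1 ('n') with pos 3 ('n'): match
Result: palindrome

1


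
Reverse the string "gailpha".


Input: gailpha
Reading characters right to left:
  Position 6: 'a'
  Position 5: 'h'
  Position 4: 'p'
  Position 3: 'l'
  Position 2: 'i'
  Position 1: 'a'
  Position 0: 'g'
Reversed: ahpliag

ahpliag


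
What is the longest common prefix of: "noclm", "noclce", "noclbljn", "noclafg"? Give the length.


Words: noclm, noclce, noclbljn, noclafg
  Position 0: all 'n' => match
  Position 1: all 'o' => match
  Position 2: all 'c' => match
  Position 3: all 'l' => match
  Position 4: ('m', 'c', 'b', 'a') => mismatch, stop
LCP = "nocl" (length 4)

4


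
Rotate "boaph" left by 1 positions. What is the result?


Input: "boaph", rotate left by 1
First 1 characters: "b"
Remaining characters: "oaph"
Concatenate remaining + first: "oaph" + "b" = "oaphb"

oaphb


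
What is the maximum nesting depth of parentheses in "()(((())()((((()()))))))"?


Input: "()(((())()((((()()))))))"
Tracking depth:
  Position 0 '(': depth becomes 1
  Position 1 ')': depth becomes 0
  Position 2 '(': depth becomes 1
  Position 3 '(': depth becomes 2
  Position 4 '(': depth becomes 3
  Position 5 '(': depth becomes 4
  Position 6 ')': depth becomes 3
  Position 7 ')': depth becomes 2
  Position 8 '(': depth becomes 3
  Position 9 ')': depth becomes 2
  Position 10 '(': depth becomes 3
  Position 11 '(': depth becomes 4
  Position 12 '(': depth becomes 5
  Position 13 '(': depth becomes 6
  Position 14 '(': depth becomes 7
  Position 15 ')': depth becomes 6
  Position 16 '(': depth becomes 7
  Position 17 ')': depth becomes 6
  Position 18 ')': depth becomes 5
  Position 19 ')': depth becomes 4
  Position 20 ')': depth becomes 3
  Position 21 ')': depth becomes 2
  Position 22 ')': depth becomes 1
  Position 23 ')': depth becomes 0
Maximum depth reached: 7

7


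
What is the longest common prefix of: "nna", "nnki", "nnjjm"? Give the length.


Words: nna, nnki, nnjjm
  Position 0: all 'n' => match
  Position 1: all 'n' => match
  Position 2: ('a', 'k', 'j') => mismatch, stop
LCP = "nn" (length 2)

2


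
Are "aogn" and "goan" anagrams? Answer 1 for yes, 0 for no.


Strings: "aogn", "goan"
Sorted first:  agno
Sorted second: agno
Sorted forms match => anagrams

1


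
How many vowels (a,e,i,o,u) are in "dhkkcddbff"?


Input: dhkkcddbff
Checking each character:
  'd' at position 0: consonant
  'h' at position 1: consonant
  'k' at position 2: consonant
  'k' at position 3: consonant
  'c' at position 4: consonant
  'd' at position 5: consonant
  'd' at position 6: consonant
  'b' at position 7: consonant
  'f' at position 8: consonant
  'f' at position 9: consonant
Total vowels: 0

0


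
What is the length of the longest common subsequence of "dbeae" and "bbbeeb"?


LCS of "dbeae" and "bbbeeb"
DP table:
           b    b    b    e    e    b
      0    0    0    0    0    0    0
  d   0    0    0    0    0    0    0
  b   0    1    1    1    1    1    1
  e   0    1    1    1    2    2    2
  a   0    1    1    1    2    2    2
  e   0    1    1    1    2    3    3
LCS length = dp[5][6] = 3

3


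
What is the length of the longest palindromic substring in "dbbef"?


Input: "dbbef"
Checking substrings for palindromes:
  [1:3] "bb" (len 2) => palindrome
Longest palindromic substring: "bb" with length 2

2


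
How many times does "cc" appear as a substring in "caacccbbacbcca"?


Searching for "cc" in "caacccbbacbcca"
Scanning each position:
  Position 0: "ca" => no
  Position 1: "aa" => no
  Position 2: "ac" => no
  Position 3: "cc" => MATCH
  Position 4: "cc" => MATCH
  Position 5: "cb" => no
  Position 6: "bb" => no
  Position 7: "ba" => no
  Position 8: "ac" => no
  Position 9: "cb" => no
  Position 10: "bc" => no
  Position 11: "cc" => MATCH
  Position 12: "ca" => no
Total occurrences: 3

3


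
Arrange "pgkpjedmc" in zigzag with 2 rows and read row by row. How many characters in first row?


Zigzag "pgkpjedmc" into 2 rows:
Placing characters:
  'p' => row 0
  'g' => row 1
  'k' => row 0
  'p' => row 1
  'j' => row 0
  'e' => row 1
  'd' => row 0
  'm' => row 1
  'c' => row 0
Rows:
  Row 0: "pkjdc"
  Row 1: "gpem"
First row length: 5

5


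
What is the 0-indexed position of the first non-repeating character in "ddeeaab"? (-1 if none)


Input: ddeeaab
Character frequencies:
  'a': 2
  'b': 1
  'd': 2
  'e': 2
Scanning left to right for freq == 1:
  Position 0 ('d'): freq=2, skip
  Position 1 ('d'): freq=2, skip
  Position 2 ('e'): freq=2, skip
  Position 3 ('e'): freq=2, skip
  Position 4 ('a'): freq=2, skip
  Position 5 ('a'): freq=2, skip
  Position 6 ('b'): unique! => answer = 6

6


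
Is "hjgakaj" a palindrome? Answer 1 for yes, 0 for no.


Input: hjgakaj
Reversed: jakagjh
  Compare pos 0 ('h') with pos 6 ('j'): MISMATCH
  Compare pos 1 ('j') with pos 5 ('a'): MISMATCH
  Compare pos 2 ('g') with pos 4 ('k'): MISMATCH
Result: not a palindrome

0


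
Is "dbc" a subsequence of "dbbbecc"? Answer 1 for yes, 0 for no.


Check if "dbc" is a subsequence of "dbbbecc"
Greedy scan:
  Position 0 ('d'): matches sub[0] = 'd'
  Position 1 ('b'): matches sub[1] = 'b'
  Position 2 ('b'): no match needed
  Position 3 ('b'): no match needed
  Position 4 ('e'): no match needed
  Position 5 ('c'): matches sub[2] = 'c'
  Position 6 ('c'): no match needed
All 3 characters matched => is a subsequence

1


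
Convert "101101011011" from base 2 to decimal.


Input: "101101011011" in base 2
Positional expansion:
  Digit '1' (value 1) x 2^11 = 2048
  Digit '0' (value 0) x 2^10 = 0
  Digit '1' (value 1) x 2^9 = 512
  Digit '1' (value 1) x 2^8 = 256
  Digit '0' (value 0) x 2^7 = 0
  Digit '1' (value 1) x 2^6 = 64
  Digit '0' (value 0) x 2^5 = 0
  Digit '1' (value 1) x 2^4 = 16
  Digit '1' (value 1) x 2^3 = 8
  Digit '0' (value 0) x 2^2 = 0
  Digit '1' (value 1) x 2^1 = 2
  Digit '1' (value 1) x 2^0 = 1
Sum = 2907

2907


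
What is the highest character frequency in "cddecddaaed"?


Input: cddecddaaed
Character counts:
  'a': 2
  'c': 2
  'd': 5
  'e': 2
Maximum frequency: 5

5


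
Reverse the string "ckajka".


Input: ckajka
Reading characters right to left:
  Position 5: 'a'
  Position 4: 'k'
  Position 3: 'j'
  Position 2: 'a'
  Position 1: 'k'
  Position 0: 'c'
Reversed: akjakc

akjakc


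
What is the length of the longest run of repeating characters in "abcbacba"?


Input: "abcbacba"
Scanning for longest run:
  Position 1 ('b'): new char, reset run to 1
  Position 2 ('c'): new char, reset run to 1
  Position 3 ('b'): new char, reset run to 1
  Position 4 ('a'): new char, reset run to 1
  Position 5 ('c'): new char, reset run to 1
  Position 6 ('b'): new char, reset run to 1
  Position 7 ('a'): new char, reset run to 1
Longest run: 'a' with length 1

1


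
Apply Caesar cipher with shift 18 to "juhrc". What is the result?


Caesar cipher: shift "juhrc" by 18
  'j' (pos 9) + 18 = pos 1 = 'b'
  'u' (pos 20) + 18 = pos 12 = 'm'
  'h' (pos 7) + 18 = pos 25 = 'z'
  'r' (pos 17) + 18 = pos 9 = 'j'
  'c' (pos 2) + 18 = pos 20 = 'u'
Result: bmzju

bmzju


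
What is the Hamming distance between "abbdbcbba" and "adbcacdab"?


Comparing "abbdbcbba" and "adbcacdab" position by position:
  Position 0: 'a' vs 'a' => same
  Position 1: 'b' vs 'd' => differ
  Position 2: 'b' vs 'b' => same
  Position 3: 'd' vs 'c' => differ
  Position 4: 'b' vs 'a' => differ
  Position 5: 'c' vs 'c' => same
  Position 6: 'b' vs 'd' => differ
  Position 7: 'b' vs 'a' => differ
  Position 8: 'a' vs 'b' => differ
Total differences (Hamming distance): 6

6


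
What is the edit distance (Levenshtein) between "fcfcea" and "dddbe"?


Computing edit distance: "fcfcea" -> "dddbe"
DP table:
           d    d    d    b    e
      0    1    2    3    4    5
  f   1    1    2    3    4    5
  c   2    2    2    3    4    5
  f   3    3    3    3    4    5
  c   4    4    4    4    4    5
  e   5    5    5    5    5    4
  a   6    6    6    6    6    5
Edit distance = dp[6][5] = 5

5


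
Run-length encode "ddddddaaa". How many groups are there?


Input: ddddddaaa
Scanning for consecutive runs:
  Group 1: 'd' x 6 (positions 0-5)
  Group 2: 'a' x 3 (positions 6-8)
Total groups: 2

2


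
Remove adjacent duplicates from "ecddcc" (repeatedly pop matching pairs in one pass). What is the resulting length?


Input: ecddcc
Stack-based adjacent duplicate removal:
  Read 'e': push. Stack: e
  Read 'c': push. Stack: ec
  Read 'd': push. Stack: ecd
  Read 'd': matches stack top 'd' => pop. Stack: ec
  Read 'c': matches stack top 'c' => pop. Stack: e
  Read 'c': push. Stack: ec
Final stack: "ec" (length 2)

2


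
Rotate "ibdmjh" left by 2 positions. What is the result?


Input: "ibdmjh", rotate left by 2
First 2 characters: "ib"
Remaining characters: "dmjh"
Concatenate remaining + first: "dmjh" + "ib" = "dmjhib"

dmjhib


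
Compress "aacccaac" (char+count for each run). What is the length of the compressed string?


Input: aacccaac
Runs:
  'a' x 2 => "a2"
  'c' x 3 => "c3"
  'a' x 2 => "a2"
  'c' x 1 => "c1"
Compressed: "a2c3a2c1"
Compressed length: 8

8


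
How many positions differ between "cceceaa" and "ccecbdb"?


Comparing "cceceaa" and "ccecbdb" position by position:
  Position 0: 'c' vs 'c' => same
  Position 1: 'c' vs 'c' => same
  Position 2: 'e' vs 'e' => same
  Position 3: 'c' vs 'c' => same
  Position 4: 'e' vs 'b' => DIFFER
  Position 5: 'a' vs 'd' => DIFFER
  Position 6: 'a' vs 'b' => DIFFER
Positions that differ: 3

3


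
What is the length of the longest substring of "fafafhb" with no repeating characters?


Input: "fafafhb"
Sliding window (track last position of each char):
  Position 0 ('f'): window [0,0] length 1 -- new best
  Position 1 ('a'): window [0,1] length 2 -- new best
  Position 2 ('f'): repeat (last at 0), move window start to 1
  Position 2 ('f'): window [1,2] length 2
  Position 3 ('a'): repeat (last at 1), move window start to 2
  Position 3 ('a'): window [2,3] length 2
  Position 4 ('f'): repeat (last at 2), move window start to 3
  Position 4 ('f'): window [3,4] length 2
  Position 5 ('h'): window [3,5] length 3 -- new best
  Position 6 ('b'): window [3,6] length 4 -- new best
Longest substring with no repeats: "afhb" with length 4

4


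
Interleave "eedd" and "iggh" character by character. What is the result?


Interleaving "eedd" and "iggh":
  Position 0: 'e' from first, 'i' from second => "ei"
  Position 1: 'e' from first, 'g' from second => "eg"
  Position 2: 'd' from first, 'g' from second => "dg"
  Position 3: 'd' from first, 'h' from second => "dh"
Result: eiegdgdh

eiegdgdh


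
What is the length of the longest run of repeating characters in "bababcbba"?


Input: "bababcbba"
Scanning for longest run:
  Position 1 ('a'): new char, reset run to 1
  Position 2 ('b'): new char, reset run to 1
  Position 3 ('a'): new char, reset run to 1
  Position 4 ('b'): new char, reset run to 1
  Position 5 ('c'): new char, reset run to 1
  Position 6 ('b'): new char, reset run to 1
  Position 7 ('b'): continues run of 'b', length=2
  Position 8 ('a'): new char, reset run to 1
Longest run: 'b' with length 2

2


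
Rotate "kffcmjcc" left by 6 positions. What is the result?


Input: "kffcmjcc", rotate left by 6
First 6 characters: "kffcmj"
Remaining characters: "cc"
Concatenate remaining + first: "cc" + "kffcmj" = "cckffcmj"

cckffcmj


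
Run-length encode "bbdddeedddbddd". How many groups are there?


Input: bbdddeedddbddd
Scanning for consecutive runs:
  Group 1: 'b' x 2 (positions 0-1)
  Group 2: 'd' x 3 (positions 2-4)
  Group 3: 'e' x 2 (positions 5-6)
  Group 4: 'd' x 3 (positions 7-9)
  Group 5: 'b' x 1 (positions 10-10)
  Group 6: 'd' x 3 (positions 11-13)
Total groups: 6

6


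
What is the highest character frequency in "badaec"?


Input: badaec
Character counts:
  'a': 2
  'b': 1
  'c': 1
  'd': 1
  'e': 1
Maximum frequency: 2

2


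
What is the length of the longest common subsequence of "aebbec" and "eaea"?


LCS of "aebbec" and "eaea"
DP table:
           e    a    e    a
      0    0    0    0    0
  a   0    0    1    1    1
  e   0    1    1    2    2
  b   0    1    1    2    2
  b   0    1    1    2    2
  e   0    1    1    2    2
  c   0    1    1    2    2
LCS length = dp[6][4] = 2

2


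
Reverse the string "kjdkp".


Input: kjdkp
Reading characters right to left:
  Position 4: 'p'
  Position 3: 'k'
  Position 2: 'd'
  Position 1: 'j'
  Position 0: 'k'
Reversed: pkdjk

pkdjk


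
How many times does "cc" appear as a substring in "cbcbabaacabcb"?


Searching for "cc" in "cbcbabaacabcb"
Scanning each position:
  Position 0: "cb" => no
  Position 1: "bc" => no
  Position 2: "cb" => no
  Position 3: "ba" => no
  Position 4: "ab" => no
  Position 5: "ba" => no
  Position 6: "aa" => no
  Position 7: "ac" => no
  Position 8: "ca" => no
  Position 9: "ab" => no
  Position 10: "bc" => no
  Position 11: "cb" => no
Total occurrences: 0

0


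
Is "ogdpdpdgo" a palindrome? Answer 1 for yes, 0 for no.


Input: ogdpdpdgo
Reversed: ogdpdpdgo
  Compare pos 0 ('o') with pos 8 ('o'): match
  Compare pos 1 ('g') with pos 7 ('g'): match
  Compare pos 2 ('d') with pos 6 ('d'): match
  Compare pos 3 ('p') with pos 5 ('p'): match
Result: palindrome

1


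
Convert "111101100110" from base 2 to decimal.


Input: "111101100110" in base 2
Positional expansion:
  Digit '1' (value 1) x 2^11 = 2048
  Digit '1' (value 1) x 2^10 = 1024
  Digit '1' (value 1) x 2^9 = 512
  Digit '1' (value 1) x 2^8 = 256
  Digit '0' (value 0) x 2^7 = 0
  Digit '1' (value 1) x 2^6 = 64
  Digit '1' (value 1) x 2^5 = 32
  Digit '0' (value 0) x 2^4 = 0
  Digit '0' (value 0) x 2^3 = 0
  Digit '1' (value 1) x 2^2 = 4
  Digit '1' (value 1) x 2^1 = 2
  Digit '0' (value 0) x 2^0 = 0
Sum = 3942

3942


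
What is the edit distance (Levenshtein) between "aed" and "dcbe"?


Computing edit distance: "aed" -> "dcbe"
DP table:
           d    c    b    e
      0    1    2    3    4
  a   1    1    2    3    4
  e   2    2    2    3    3
  d   3    2    3    3    4
Edit distance = dp[3][4] = 4

4


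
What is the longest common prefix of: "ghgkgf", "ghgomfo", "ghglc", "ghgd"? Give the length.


Words: ghgkgf, ghgomfo, ghglc, ghgd
  Position 0: all 'g' => match
  Position 1: all 'h' => match
  Position 2: all 'g' => match
  Position 3: ('k', 'o', 'l', 'd') => mismatch, stop
LCP = "ghg" (length 3)

3


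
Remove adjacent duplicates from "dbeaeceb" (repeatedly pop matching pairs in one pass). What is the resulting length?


Input: dbeaeceb
Stack-based adjacent duplicate removal:
  Read 'd': push. Stack: d
  Read 'b': push. Stack: db
  Read 'e': push. Stack: dbe
  Read 'a': push. Stack: dbea
  Read 'e': push. Stack: dbeae
  Read 'c': push. Stack: dbeaec
  Read 'e': push. Stack: dbeaece
  Read 'b': push. Stack: dbeaeceb
Final stack: "dbeaeceb" (length 8)

8


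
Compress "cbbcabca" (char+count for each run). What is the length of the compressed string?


Input: cbbcabca
Runs:
  'c' x 1 => "c1"
  'b' x 2 => "b2"
  'c' x 1 => "c1"
  'a' x 1 => "a1"
  'b' x 1 => "b1"
  'c' x 1 => "c1"
  'a' x 1 => "a1"
Compressed: "c1b2c1a1b1c1a1"
Compressed length: 14

14


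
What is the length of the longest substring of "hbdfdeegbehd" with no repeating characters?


Input: "hbdfdeegbehd"
Sliding window (track last position of each char):
  Position 0 ('h'): window [0,0] length 1 -- new best
  Position 1 ('b'): window [0,1] length 2 -- new best
  Position 2 ('d'): window [0,2] length 3 -- new best
  Position 3 ('f'): window [0,3] length 4 -- new best
  Position 4 ('d'): repeat (last at 2), move window start to 3
  Position 4 ('d'): window [3,4] length 2
  Position 5 ('e'): window [3,5] length 3
  Position 6 ('e'): repeat (last at 5), move window start to 6
  Position 6 ('e'): window [6,6] length 1
  Position 7 ('g'): window [6,7] length 2
  Position 8 ('b'): window [6,8] length 3
  Position 9 ('e'): repeat (last at 6), move window start to 7
  Position 9 ('e'): window [7,9] length 3
  Position 10 ('h'): window [7,10] length 4
  Position 11 ('d'): window [7,11] length 5 -- new best
Longest substring with no repeats: "gbehd" with length 5

5


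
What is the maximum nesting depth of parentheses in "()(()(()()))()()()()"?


Input: "()(()(()()))()()()()"
Tracking depth:
  Position 0 '(': depth becomes 1
  Position 1 ')': depth becomes 0
  Position 2 '(': depth becomes 1
  Position 3 '(': depth becomes 2
  Position 4 ')': depth becomes 1
  Position 5 '(': depth becomes 2
  Position 6 '(': depth becomes 3
  Position 7 ')': depth becomes 2
  Position 8 '(': depth becomes 3
  Position 9 ')': depth becomes 2
  Position 10 ')': depth becomes 1
  Position 11 ')': depth becomes 0
  Position 12 '(': depth becomes 1
  Position 13 ')': depth becomes 0
  Position 14 '(': depth becomes 1
  Position 15 ')': depth becomes 0
  Position 16 '(': depth becomes 1
  Position 17 ')': depth becomes 0
  Position 18 '(': depth becomes 1
  Position 19 ')': depth becomes 0
Maximum depth reached: 3

3


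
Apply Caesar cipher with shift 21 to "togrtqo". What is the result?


Caesar cipher: shift "togrtqo" by 21
  't' (pos 19) + 21 = pos 14 = 'o'
  'o' (pos 14) + 21 = pos 9 = 'j'
  'g' (pos 6) + 21 = pos 1 = 'b'
  'r' (pos 17) + 21 = pos 12 = 'm'
  't' (pos 19) + 21 = pos 14 = 'o'
  'q' (pos 16) + 21 = pos 11 = 'l'
  'o' (pos 14) + 21 = pos 9 = 'j'
Result: ojbmolj

ojbmolj


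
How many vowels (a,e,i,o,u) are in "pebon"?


Input: pebon
Checking each character:
  'p' at position 0: consonant
  'e' at position 1: vowel (running total: 1)
  'b' at position 2: consonant
  'o' at position 3: vowel (running total: 2)
  'n' at position 4: consonant
Total vowels: 2

2


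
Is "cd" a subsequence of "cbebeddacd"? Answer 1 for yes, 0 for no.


Check if "cd" is a subsequence of "cbebeddacd"
Greedy scan:
  Position 0 ('c'): matches sub[0] = 'c'
  Position 1 ('b'): no match needed
  Position 2 ('e'): no match needed
  Position 3 ('b'): no match needed
  Position 4 ('e'): no match needed
  Position 5 ('d'): matches sub[1] = 'd'
  Position 6 ('d'): no match needed
  Position 7 ('a'): no match needed
  Position 8 ('c'): no match needed
  Position 9 ('d'): no match needed
All 2 characters matched => is a subsequence

1


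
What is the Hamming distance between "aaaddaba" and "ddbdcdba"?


Comparing "aaaddaba" and "ddbdcdba" position by position:
  Position 0: 'a' vs 'd' => differ
  Position 1: 'a' vs 'd' => differ
  Position 2: 'a' vs 'b' => differ
  Position 3: 'd' vs 'd' => same
  Position 4: 'd' vs 'c' => differ
  Position 5: 'a' vs 'd' => differ
  Position 6: 'b' vs 'b' => same
  Position 7: 'a' vs 'a' => same
Total differences (Hamming distance): 5

5


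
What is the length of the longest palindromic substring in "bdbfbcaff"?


Input: "bdbfbcaff"
Checking substrings for palindromes:
  [0:3] "bdb" (len 3) => palindrome
  [2:5] "bfb" (len 3) => palindrome
  [7:9] "ff" (len 2) => palindrome
Longest palindromic substring: "bdb" with length 3

3


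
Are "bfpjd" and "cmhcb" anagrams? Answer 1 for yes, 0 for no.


Strings: "bfpjd", "cmhcb"
Sorted first:  bdfjp
Sorted second: bcchm
Differ at position 1: 'd' vs 'c' => not anagrams

0


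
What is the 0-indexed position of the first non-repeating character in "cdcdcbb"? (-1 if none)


Input: cdcdcbb
Character frequencies:
  'b': 2
  'c': 3
  'd': 2
Scanning left to right for freq == 1:
  Position 0 ('c'): freq=3, skip
  Position 1 ('d'): freq=2, skip
  Position 2 ('c'): freq=3, skip
  Position 3 ('d'): freq=2, skip
  Position 4 ('c'): freq=3, skip
  Position 5 ('b'): freq=2, skip
  Position 6 ('b'): freq=2, skip
  No unique character found => answer = -1

-1


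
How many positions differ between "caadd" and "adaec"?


Comparing "caadd" and "adaec" position by position:
  Position 0: 'c' vs 'a' => DIFFER
  Position 1: 'a' vs 'd' => DIFFER
  Position 2: 'a' vs 'a' => same
  Position 3: 'd' vs 'e' => DIFFER
  Position 4: 'd' vs 'c' => DIFFER
Positions that differ: 4

4


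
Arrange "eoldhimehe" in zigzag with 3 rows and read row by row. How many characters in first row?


Zigzag "eoldhimehe" into 3 rows:
Placing characters:
  'e' => row 0
  'o' => row 1
  'l' => row 2
  'd' => row 1
  'h' => row 0
  'i' => row 1
  'm' => row 2
  'e' => row 1
  'h' => row 0
  'e' => row 1
Rows:
  Row 0: "ehh"
  Row 1: "odiee"
  Row 2: "lm"
First row length: 3

3


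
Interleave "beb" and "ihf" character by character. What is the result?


Interleaving "beb" and "ihf":
  Position 0: 'b' from first, 'i' from second => "bi"
  Position 1: 'e' from first, 'h' from second => "eh"
  Position 2: 'b' from first, 'f' from second => "bf"
Result: biehbf

biehbf


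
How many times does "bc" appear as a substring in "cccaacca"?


Searching for "bc" in "cccaacca"
Scanning each position:
  Position 0: "cc" => no
  Position 1: "cc" => no
  Position 2: "ca" => no
  Position 3: "aa" => no
  Position 4: "ac" => no
  Position 5: "cc" => no
  Position 6: "ca" => no
Total occurrences: 0

0


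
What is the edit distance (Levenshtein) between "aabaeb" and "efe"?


Computing edit distance: "aabaeb" -> "efe"
DP table:
           e    f    e
      0    1    2    3
  a   1    1    2    3
  a   2    2    2    3
  b   3    3    3    3
  a   4    4    4    4
  e   5    4    5    4
  b   6    5    5    5
Edit distance = dp[6][3] = 5

5


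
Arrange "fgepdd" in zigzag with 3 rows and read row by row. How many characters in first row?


Zigzag "fgepdd" into 3 rows:
Placing characters:
  'f' => row 0
  'g' => row 1
  'e' => row 2
  'p' => row 1
  'd' => row 0
  'd' => row 1
Rows:
  Row 0: "fd"
  Row 1: "gpd"
  Row 2: "e"
First row length: 2

2


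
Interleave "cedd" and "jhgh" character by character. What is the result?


Interleaving "cedd" and "jhgh":
  Position 0: 'c' from first, 'j' from second => "cj"
  Position 1: 'e' from first, 'h' from second => "eh"
  Position 2: 'd' from first, 'g' from second => "dg"
  Position 3: 'd' from first, 'h' from second => "dh"
Result: cjehdgdh

cjehdgdh


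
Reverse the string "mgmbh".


Input: mgmbh
Reading characters right to left:
  Position 4: 'h'
  Position 3: 'b'
  Position 2: 'm'
  Position 1: 'g'
  Position 0: 'm'
Reversed: hbmgm

hbmgm


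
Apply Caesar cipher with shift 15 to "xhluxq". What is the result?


Caesar cipher: shift "xhluxq" by 15
  'x' (pos 23) + 15 = pos 12 = 'm'
  'h' (pos 7) + 15 = pos 22 = 'w'
  'l' (pos 11) + 15 = pos 0 = 'a'
  'u' (pos 20) + 15 = pos 9 = 'j'
  'x' (pos 23) + 15 = pos 12 = 'm'
  'q' (pos 16) + 15 = pos 5 = 'f'
Result: mwajmf

mwajmf


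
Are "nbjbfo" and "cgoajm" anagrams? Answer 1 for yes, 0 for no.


Strings: "nbjbfo", "cgoajm"
Sorted first:  bbfjno
Sorted second: acgjmo
Differ at position 0: 'b' vs 'a' => not anagrams

0


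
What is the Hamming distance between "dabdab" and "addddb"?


Comparing "dabdab" and "addddb" position by position:
  Position 0: 'd' vs 'a' => differ
  Position 1: 'a' vs 'd' => differ
  Position 2: 'b' vs 'd' => differ
  Position 3: 'd' vs 'd' => same
  Position 4: 'a' vs 'd' => differ
  Position 5: 'b' vs 'b' => same
Total differences (Hamming distance): 4

4


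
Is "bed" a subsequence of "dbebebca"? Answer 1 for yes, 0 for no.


Check if "bed" is a subsequence of "dbebebca"
Greedy scan:
  Position 0 ('d'): no match needed
  Position 1 ('b'): matches sub[0] = 'b'
  Position 2 ('e'): matches sub[1] = 'e'
  Position 3 ('b'): no match needed
  Position 4 ('e'): no match needed
  Position 5 ('b'): no match needed
  Position 6 ('c'): no match needed
  Position 7 ('a'): no match needed
Only matched 2/3 characters => not a subsequence

0


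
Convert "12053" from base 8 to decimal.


Input: "12053" in base 8
Positional expansion:
  Digit '1' (value 1) x 8^4 = 4096
  Digit '2' (value 2) x 8^3 = 1024
  Digit '0' (value 0) x 8^2 = 0
  Digit '5' (value 5) x 8^1 = 40
  Digit '3' (value 3) x 8^0 = 3
Sum = 5163

5163


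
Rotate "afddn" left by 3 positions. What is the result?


Input: "afddn", rotate left by 3
First 3 characters: "afd"
Remaining characters: "dn"
Concatenate remaining + first: "dn" + "afd" = "dnafd"

dnafd


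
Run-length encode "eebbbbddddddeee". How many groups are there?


Input: eebbbbddddddeee
Scanning for consecutive runs:
  Group 1: 'e' x 2 (positions 0-1)
  Group 2: 'b' x 4 (positions 2-5)
  Group 3: 'd' x 6 (positions 6-11)
  Group 4: 'e' x 3 (positions 12-14)
Total groups: 4

4


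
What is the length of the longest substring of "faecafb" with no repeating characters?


Input: "faecafb"
Sliding window (track last position of each char):
  Position 0 ('f'): window [0,0] length 1 -- new best
  Position 1 ('a'): window [0,1] length 2 -- new best
  Position 2 ('e'): window [0,2] length 3 -- new best
  Position 3 ('c'): window [0,3] length 4 -- new best
  Position 4 ('a'): repeat (last at 1), move window start to 2
  Position 4 ('a'): window [2,4] length 3
  Position 5 ('f'): window [2,5] length 4
  Position 6 ('b'): window [2,6] length 5 -- new best
Longest substring with no repeats: "ecafb" with length 5

5


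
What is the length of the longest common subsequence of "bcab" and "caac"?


LCS of "bcab" and "caac"
DP table:
           c    a    a    c
      0    0    0    0    0
  b   0    0    0    0    0
  c   0    1    1    1    1
  a   0    1    2    2    2
  b   0    1    2    2    2
LCS length = dp[4][4] = 2

2


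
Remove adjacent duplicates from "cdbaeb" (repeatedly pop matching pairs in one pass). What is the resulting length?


Input: cdbaeb
Stack-based adjacent duplicate removal:
  Read 'c': push. Stack: c
  Read 'd': push. Stack: cd
  Read 'b': push. Stack: cdb
  Read 'a': push. Stack: cdba
  Read 'e': push. Stack: cdbae
  Read 'b': push. Stack: cdbaeb
Final stack: "cdbaeb" (length 6)

6


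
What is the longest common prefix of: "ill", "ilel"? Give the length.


Words: ill, ilel
  Position 0: all 'i' => match
  Position 1: all 'l' => match
  Position 2: ('l', 'e') => mismatch, stop
LCP = "il" (length 2)

2


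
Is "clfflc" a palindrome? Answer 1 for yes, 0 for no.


Input: clfflc
Reversed: clfflc
  Compare pos 0 ('c') with pos 5 ('c'): match
  Compare pos 1 ('l') with pos 4 ('l'): match
  Compare pos 2 ('f') with pos 3 ('f'): match
Result: palindrome

1


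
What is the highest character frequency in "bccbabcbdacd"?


Input: bccbabcbdacd
Character counts:
  'a': 2
  'b': 4
  'c': 4
  'd': 2
Maximum frequency: 4

4


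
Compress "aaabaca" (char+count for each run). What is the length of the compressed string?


Input: aaabaca
Runs:
  'a' x 3 => "a3"
  'b' x 1 => "b1"
  'a' x 1 => "a1"
  'c' x 1 => "c1"
  'a' x 1 => "a1"
Compressed: "a3b1a1c1a1"
Compressed length: 10

10


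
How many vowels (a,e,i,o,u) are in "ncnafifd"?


Input: ncnafifd
Checking each character:
  'n' at position 0: consonant
  'c' at position 1: consonant
  'n' at position 2: consonant
  'a' at position 3: vowel (running total: 1)
  'f' at position 4: consonant
  'i' at position 5: vowel (running total: 2)
  'f' at position 6: consonant
  'd' at position 7: consonant
Total vowels: 2

2


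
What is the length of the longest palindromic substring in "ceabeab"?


Input: "ceabeab"
Checking substrings for palindromes:
  No multi-char palindromic substrings found
Longest palindromic substring: "c" with length 1

1
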